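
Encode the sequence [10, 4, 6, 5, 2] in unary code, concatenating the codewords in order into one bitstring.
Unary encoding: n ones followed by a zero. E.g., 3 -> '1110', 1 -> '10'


Encode each number as n ones followed by a terminating 0:
  10 -> 11111111110 (11 bits)
  4 -> 11110 (5 bits)
  6 -> 1111110 (7 bits)
  5 -> 111110 (6 bits)
  2 -> 110 (3 bits)
Total length = 11 + 5 + 7 + 6 + 3 = 32 bits.

Unary([10, 4, 6, 5, 2]) = 11111111110111101111110111110110 (32 bits)


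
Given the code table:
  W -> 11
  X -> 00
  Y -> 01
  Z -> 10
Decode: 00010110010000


Decoding:
00 -> X
01 -> Y
01 -> Y
10 -> Z
01 -> Y
00 -> X
00 -> X


Result: XYYZYXX


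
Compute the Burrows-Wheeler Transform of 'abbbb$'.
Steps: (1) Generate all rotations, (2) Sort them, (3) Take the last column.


Rotations (sorted):
  0: $abbbb -> last char: b
  1: abbbb$ -> last char: $
  2: b$abbb -> last char: b
  3: bb$abb -> last char: b
  4: bbb$ab -> last char: b
  5: bbbb$a -> last char: a


BWT = b$bbba


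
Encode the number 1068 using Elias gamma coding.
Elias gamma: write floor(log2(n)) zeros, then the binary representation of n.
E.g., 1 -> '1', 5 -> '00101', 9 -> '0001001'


num_bits = floor(log2(1068)) + 1 = 11
leading_zeros = num_bits - 1 = 10
binary(1068) = 10000101100

Elias gamma(1068) = '0000000000' + '10000101100' = 000000000010000101100 (21 bits)


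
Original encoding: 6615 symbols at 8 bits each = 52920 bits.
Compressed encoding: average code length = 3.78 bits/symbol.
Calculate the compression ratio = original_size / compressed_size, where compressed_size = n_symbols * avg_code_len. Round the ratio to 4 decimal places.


original_size = n_symbols * orig_bits = 6615 * 8 = 52920 bits
compressed_size = n_symbols * avg_code_len = 6615 * 3.78 = 25004.7 bits
ratio = original_size / compressed_size = 52920 / 25004.7 = 2.1164

Compression ratio = 2.1164


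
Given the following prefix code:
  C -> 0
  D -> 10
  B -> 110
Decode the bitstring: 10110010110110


Decoding step by step:
Bits 10 -> D
Bits 110 -> B
Bits 0 -> C
Bits 10 -> D
Bits 110 -> B
Bits 110 -> B


Decoded message: DBCDBB


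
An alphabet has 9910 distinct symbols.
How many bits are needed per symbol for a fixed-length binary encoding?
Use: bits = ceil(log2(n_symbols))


log2(9910) = 13.2747
Bracket: 2^13 = 8192 < 9910 <= 2^14 = 16384
So ceil(log2(9910)) = 14

bits = ceil(log2(9910)) = ceil(13.2747) = 14 bits


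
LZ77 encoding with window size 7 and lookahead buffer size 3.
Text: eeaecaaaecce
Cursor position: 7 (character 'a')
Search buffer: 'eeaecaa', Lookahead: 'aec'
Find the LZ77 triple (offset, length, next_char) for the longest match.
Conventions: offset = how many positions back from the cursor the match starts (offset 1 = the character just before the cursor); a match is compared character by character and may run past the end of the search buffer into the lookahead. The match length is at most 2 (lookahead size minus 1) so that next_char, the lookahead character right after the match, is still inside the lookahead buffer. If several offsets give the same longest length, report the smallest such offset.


Try each offset into the search buffer:
  offset=1 (pos 6, char 'a'): match length 1
  offset=2 (pos 5, char 'a'): match length 1
  offset=3 (pos 4, char 'c'): match length 0
  offset=4 (pos 3, char 'e'): match length 0
  offset=5 (pos 2, char 'a'): match length 2
  offset=6 (pos 1, char 'e'): match length 0
  offset=7 (pos 0, char 'e'): match length 0
Longest match has length 2 at offset 5.
next_char = character at position 7 + 2 = 9 -> 'c'

Best match: offset=5, length=2 (matching 'ae' starting at position 2)
LZ77 triple: (5, 2, 'c')


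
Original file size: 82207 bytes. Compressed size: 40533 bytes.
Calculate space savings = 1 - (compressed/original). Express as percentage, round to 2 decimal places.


ratio = compressed/original = 40533/82207 = 0.49306
savings = 1 - ratio = 1 - 0.49306 = 0.50694
as a percentage: 0.50694 * 100 = 50.69%

Space savings = 1 - 40533/82207 = 50.69%


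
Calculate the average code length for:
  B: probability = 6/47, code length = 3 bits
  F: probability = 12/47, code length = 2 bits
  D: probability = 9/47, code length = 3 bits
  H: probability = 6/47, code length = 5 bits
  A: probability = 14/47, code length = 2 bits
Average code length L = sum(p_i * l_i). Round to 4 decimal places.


Weighted contributions p_i * l_i:
  B: (6/47) * 3 = 18/47
  F: (12/47) * 2 = 24/47
  D: (9/47) * 3 = 27/47
  H: (6/47) * 5 = 30/47
  A: (14/47) * 2 = 28/47
Sum = (18 + 24 + 27 + 30 + 28)/47 = 127/47

L = 127/47 = 2.7021 bits/symbol


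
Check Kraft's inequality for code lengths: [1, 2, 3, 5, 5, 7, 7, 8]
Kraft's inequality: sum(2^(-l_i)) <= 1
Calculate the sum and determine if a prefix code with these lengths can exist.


Sum = 2^(-1) + 2^(-2) + 2^(-3) + 2^(-5) + 2^(-5) + 2^(-7) + 2^(-7) + 2^(-8)
    = 0.5 + 0.25 + 0.125 + 0.03125 + 0.03125 + 0.0078125 + 0.0078125 + 0.00390625
    = 245/256 = 0.95703125
Since 0.95703125 <= 1, Kraft's inequality IS satisfied.
A prefix code with these lengths CAN exist.

Kraft sum = 0.95703125. Satisfied.


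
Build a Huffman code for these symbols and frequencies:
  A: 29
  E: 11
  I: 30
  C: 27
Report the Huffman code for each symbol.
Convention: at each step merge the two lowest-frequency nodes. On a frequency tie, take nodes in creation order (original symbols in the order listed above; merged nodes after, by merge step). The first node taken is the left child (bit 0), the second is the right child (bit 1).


Huffman tree construction:
Step 1: Merge E(11) + C(27) = 38
Step 2: Merge A(29) + I(30) = 59
Step 3: Merge (E+C)(38) + (A+I)(59) = 97
Read each symbol's code off the tree from the root (left child = 0, right child = 1).

Codes:
  A: 10 (length 2)
  E: 00 (length 2)
  I: 11 (length 2)
  C: 01 (length 2)
Average code length: 194/97 = 2.0000 bits/symbol


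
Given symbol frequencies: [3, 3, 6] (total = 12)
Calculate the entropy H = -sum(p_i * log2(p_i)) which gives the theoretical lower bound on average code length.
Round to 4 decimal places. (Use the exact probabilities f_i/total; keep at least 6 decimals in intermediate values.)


Per-symbol terms -p_i * log2(p_i) with p_i = f_i/12:
  p = 3/12 = 0.250000: log2(p) = -2.000000, -p*log2(p) = 0.500000
  p = 3/12 = 0.250000: log2(p) = -2.000000, -p*log2(p) = 0.500000
  p = 6/12 = 0.500000: log2(p) = -1.000000, -p*log2(p) = 0.500000
H = 0.500000 + 0.500000 + 0.500000 = 1.500000

H = 1.5 bits/symbol


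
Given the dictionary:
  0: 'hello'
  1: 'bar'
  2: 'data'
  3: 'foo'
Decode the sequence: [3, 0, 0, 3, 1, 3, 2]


Look up each index in the dictionary:
  3 -> 'foo'
  0 -> 'hello'
  0 -> 'hello'
  3 -> 'foo'
  1 -> 'bar'
  3 -> 'foo'
  2 -> 'data'

Decoded: "foo hello hello foo bar foo data"


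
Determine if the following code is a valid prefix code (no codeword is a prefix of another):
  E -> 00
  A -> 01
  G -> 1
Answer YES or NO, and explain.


Checking each pair (does one codeword prefix another?):
  E='00' vs A='01': no prefix
  E='00' vs G='1': no prefix
  A='01' vs E='00': no prefix
  A='01' vs G='1': no prefix
  G='1' vs E='00': no prefix
  G='1' vs A='01': no prefix
No violation found over all pairs.

YES -- this is a valid prefix code. No codeword is a prefix of any other codeword.


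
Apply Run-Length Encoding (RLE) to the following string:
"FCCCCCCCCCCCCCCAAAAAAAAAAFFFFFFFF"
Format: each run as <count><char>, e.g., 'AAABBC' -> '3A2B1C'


Scanning runs left to right:
  i=0: run of 'F' x 1 -> '1F'
  i=1: run of 'C' x 14 -> '14C'
  i=15: run of 'A' x 10 -> '10A'
  i=25: run of 'F' x 8 -> '8F'

RLE = 1F14C10A8F


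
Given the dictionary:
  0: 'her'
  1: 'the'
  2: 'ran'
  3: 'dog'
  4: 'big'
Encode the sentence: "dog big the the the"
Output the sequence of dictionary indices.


Look up each word in the dictionary:
  'dog' -> 3
  'big' -> 4
  'the' -> 1
  'the' -> 1
  'the' -> 1

Encoded: [3, 4, 1, 1, 1]


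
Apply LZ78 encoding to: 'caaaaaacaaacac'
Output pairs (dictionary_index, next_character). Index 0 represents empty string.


LZ78 encoding steps:
Dictionary: {0: ''}
Step 1: w='' (idx 0), next='c' -> output (0, 'c'), add 'c' as idx 1
Step 2: w='' (idx 0), next='a' -> output (0, 'a'), add 'a' as idx 2
Step 3: w='a' (idx 2), next='a' -> output (2, 'a'), add 'aa' as idx 3
Step 4: w='aa' (idx 3), next='a' -> output (3, 'a'), add 'aaa' as idx 4
Step 5: w='c' (idx 1), next='a' -> output (1, 'a'), add 'ca' as idx 5
Step 6: w='aa' (idx 3), next='c' -> output (3, 'c'), add 'aac' as idx 6
Step 7: w='a' (idx 2), next='c' -> output (2, 'c'), add 'ac' as idx 7


Encoded: [(0, 'c'), (0, 'a'), (2, 'a'), (3, 'a'), (1, 'a'), (3, 'c'), (2, 'c')]


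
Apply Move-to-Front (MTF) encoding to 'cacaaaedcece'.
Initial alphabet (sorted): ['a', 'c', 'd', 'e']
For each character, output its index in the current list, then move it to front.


MTF encoding:
'c': index 1 in ['a', 'c', 'd', 'e'] -> ['c', 'a', 'd', 'e']
'a': index 1 in ['c', 'a', 'd', 'e'] -> ['a', 'c', 'd', 'e']
'c': index 1 in ['a', 'c', 'd', 'e'] -> ['c', 'a', 'd', 'e']
'a': index 1 in ['c', 'a', 'd', 'e'] -> ['a', 'c', 'd', 'e']
'a': index 0 in ['a', 'c', 'd', 'e'] -> ['a', 'c', 'd', 'e']
'a': index 0 in ['a', 'c', 'd', 'e'] -> ['a', 'c', 'd', 'e']
'e': index 3 in ['a', 'c', 'd', 'e'] -> ['e', 'a', 'c', 'd']
'd': index 3 in ['e', 'a', 'c', 'd'] -> ['d', 'e', 'a', 'c']
'c': index 3 in ['d', 'e', 'a', 'c'] -> ['c', 'd', 'e', 'a']
'e': index 2 in ['c', 'd', 'e', 'a'] -> ['e', 'c', 'd', 'a']
'c': index 1 in ['e', 'c', 'd', 'a'] -> ['c', 'e', 'd', 'a']
'e': index 1 in ['c', 'e', 'd', 'a'] -> ['e', 'c', 'd', 'a']


Output: [1, 1, 1, 1, 0, 0, 3, 3, 3, 2, 1, 1]


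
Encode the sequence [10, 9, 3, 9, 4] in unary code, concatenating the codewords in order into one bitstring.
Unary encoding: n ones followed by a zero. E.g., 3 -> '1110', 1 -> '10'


Encode each number as n ones followed by a terminating 0:
  10 -> 11111111110 (11 bits)
  9 -> 1111111110 (10 bits)
  3 -> 1110 (4 bits)
  9 -> 1111111110 (10 bits)
  4 -> 11110 (5 bits)
Total length = 11 + 10 + 4 + 10 + 5 = 40 bits.

Unary([10, 9, 3, 9, 4]) = 1111111111011111111101110111111111011110 (40 bits)


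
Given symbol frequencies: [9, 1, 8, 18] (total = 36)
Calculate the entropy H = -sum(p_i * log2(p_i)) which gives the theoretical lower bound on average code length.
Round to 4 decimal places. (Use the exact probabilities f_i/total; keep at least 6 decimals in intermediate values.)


Per-symbol terms -p_i * log2(p_i) with p_i = f_i/36:
  p = 9/36 = 0.250000: log2(p) = -2.000000, -p*log2(p) = 0.500000
  p = 1/36 = 0.027778: log2(p) = -5.169925, -p*log2(p) = 0.143609
  p = 8/36 = 0.222222: log2(p) = -2.169925, -p*log2(p) = 0.482206
  p = 18/36 = 0.500000: log2(p) = -1.000000, -p*log2(p) = 0.500000
H = 0.500000 + 0.143609 + 0.482206 + 0.500000 = 1.625815

H = 1.6258 bits/symbol


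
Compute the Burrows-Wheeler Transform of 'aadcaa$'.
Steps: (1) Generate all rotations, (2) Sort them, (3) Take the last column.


Rotations (sorted):
  0: $aadcaa -> last char: a
  1: a$aadca -> last char: a
  2: aa$aadc -> last char: c
  3: aadcaa$ -> last char: $
  4: adcaa$a -> last char: a
  5: caa$aad -> last char: d
  6: dcaa$aa -> last char: a


BWT = aac$ada


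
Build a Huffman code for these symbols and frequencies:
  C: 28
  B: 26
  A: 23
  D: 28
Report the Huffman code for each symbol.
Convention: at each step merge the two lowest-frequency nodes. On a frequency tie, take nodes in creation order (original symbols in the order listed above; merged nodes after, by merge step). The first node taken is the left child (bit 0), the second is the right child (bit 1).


Huffman tree construction:
Step 1: Merge A(23) + B(26) = 49
Step 2: Merge C(28) + D(28) = 56
Step 3: Merge (A+B)(49) + (C+D)(56) = 105
Read each symbol's code off the tree from the root (left child = 0, right child = 1).

Codes:
  C: 10 (length 2)
  B: 01 (length 2)
  A: 00 (length 2)
  D: 11 (length 2)
Average code length: 210/105 = 2.0000 bits/symbol


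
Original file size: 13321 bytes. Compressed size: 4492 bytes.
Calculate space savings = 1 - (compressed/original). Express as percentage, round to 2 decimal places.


ratio = compressed/original = 4492/13321 = 0.337212
savings = 1 - ratio = 1 - 0.337212 = 0.662788
as a percentage: 0.662788 * 100 = 66.28%

Space savings = 1 - 4492/13321 = 66.28%


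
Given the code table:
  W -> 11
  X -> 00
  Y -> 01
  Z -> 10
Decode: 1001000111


Decoding:
10 -> Z
01 -> Y
00 -> X
01 -> Y
11 -> W


Result: ZYXYW


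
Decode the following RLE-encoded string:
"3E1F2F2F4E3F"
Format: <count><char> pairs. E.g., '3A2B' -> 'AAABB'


Expanding each <count><char> pair:
  3E -> 'EEE'
  1F -> 'F'
  2F -> 'FF'
  2F -> 'FF'
  4E -> 'EEEE'
  3F -> 'FFF'

Decoded = EEEFFFFFEEEEFFF


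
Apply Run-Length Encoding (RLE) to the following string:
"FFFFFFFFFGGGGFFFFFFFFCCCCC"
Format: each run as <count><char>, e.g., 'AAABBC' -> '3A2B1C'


Scanning runs left to right:
  i=0: run of 'F' x 9 -> '9F'
  i=9: run of 'G' x 4 -> '4G'
  i=13: run of 'F' x 8 -> '8F'
  i=21: run of 'C' x 5 -> '5C'

RLE = 9F4G8F5C


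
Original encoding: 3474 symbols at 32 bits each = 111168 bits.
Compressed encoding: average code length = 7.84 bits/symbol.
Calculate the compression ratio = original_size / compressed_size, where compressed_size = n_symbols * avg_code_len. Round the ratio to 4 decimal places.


original_size = n_symbols * orig_bits = 3474 * 32 = 111168 bits
compressed_size = n_symbols * avg_code_len = 3474 * 7.84 = 27236.16 bits
ratio = original_size / compressed_size = 111168 / 27236.16 = 4.0816

Compression ratio = 4.0816


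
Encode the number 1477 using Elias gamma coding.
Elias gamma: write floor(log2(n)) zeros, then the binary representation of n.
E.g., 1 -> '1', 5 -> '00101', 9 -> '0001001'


num_bits = floor(log2(1477)) + 1 = 11
leading_zeros = num_bits - 1 = 10
binary(1477) = 10111000101

Elias gamma(1477) = '0000000000' + '10111000101' = 000000000010111000101 (21 bits)


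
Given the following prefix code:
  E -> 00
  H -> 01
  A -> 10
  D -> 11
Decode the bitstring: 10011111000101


Decoding step by step:
Bits 10 -> A
Bits 01 -> H
Bits 11 -> D
Bits 11 -> D
Bits 00 -> E
Bits 01 -> H
Bits 01 -> H


Decoded message: AHDDEHH


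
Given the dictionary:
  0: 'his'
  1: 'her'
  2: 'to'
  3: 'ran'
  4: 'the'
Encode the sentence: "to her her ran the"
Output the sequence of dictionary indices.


Look up each word in the dictionary:
  'to' -> 2
  'her' -> 1
  'her' -> 1
  'ran' -> 3
  'the' -> 4

Encoded: [2, 1, 1, 3, 4]


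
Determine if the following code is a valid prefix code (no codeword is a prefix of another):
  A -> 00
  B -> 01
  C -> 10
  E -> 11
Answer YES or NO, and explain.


Checking each pair (does one codeword prefix another?):
  A='00' vs B='01': no prefix
  A='00' vs C='10': no prefix
  A='00' vs E='11': no prefix
  B='01' vs A='00': no prefix
  B='01' vs C='10': no prefix
  B='01' vs E='11': no prefix
  C='10' vs A='00': no prefix
  C='10' vs B='01': no prefix
  C='10' vs E='11': no prefix
  E='11' vs A='00': no prefix
  E='11' vs B='01': no prefix
  E='11' vs C='10': no prefix
No violation found over all pairs.

YES -- this is a valid prefix code. No codeword is a prefix of any other codeword.


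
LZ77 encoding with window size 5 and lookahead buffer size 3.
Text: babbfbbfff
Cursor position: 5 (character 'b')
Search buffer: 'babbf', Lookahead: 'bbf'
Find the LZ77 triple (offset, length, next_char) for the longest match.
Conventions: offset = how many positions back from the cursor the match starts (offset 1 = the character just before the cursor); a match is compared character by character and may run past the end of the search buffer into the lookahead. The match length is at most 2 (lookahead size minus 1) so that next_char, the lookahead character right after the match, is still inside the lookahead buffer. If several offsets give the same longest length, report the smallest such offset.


Try each offset into the search buffer:
  offset=1 (pos 4, char 'f'): match length 0
  offset=2 (pos 3, char 'b'): match length 1
  offset=3 (pos 2, char 'b'): match length 2
  offset=4 (pos 1, char 'a'): match length 0
  offset=5 (pos 0, char 'b'): match length 1
Longest match has length 2 at offset 3.
next_char = character at position 5 + 2 = 7 -> 'f'

Best match: offset=3, length=2 (matching 'bb' starting at position 2)
LZ77 triple: (3, 2, 'f')


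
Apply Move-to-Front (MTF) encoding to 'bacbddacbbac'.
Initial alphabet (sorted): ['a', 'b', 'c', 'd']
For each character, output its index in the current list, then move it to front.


MTF encoding:
'b': index 1 in ['a', 'b', 'c', 'd'] -> ['b', 'a', 'c', 'd']
'a': index 1 in ['b', 'a', 'c', 'd'] -> ['a', 'b', 'c', 'd']
'c': index 2 in ['a', 'b', 'c', 'd'] -> ['c', 'a', 'b', 'd']
'b': index 2 in ['c', 'a', 'b', 'd'] -> ['b', 'c', 'a', 'd']
'd': index 3 in ['b', 'c', 'a', 'd'] -> ['d', 'b', 'c', 'a']
'd': index 0 in ['d', 'b', 'c', 'a'] -> ['d', 'b', 'c', 'a']
'a': index 3 in ['d', 'b', 'c', 'a'] -> ['a', 'd', 'b', 'c']
'c': index 3 in ['a', 'd', 'b', 'c'] -> ['c', 'a', 'd', 'b']
'b': index 3 in ['c', 'a', 'd', 'b'] -> ['b', 'c', 'a', 'd']
'b': index 0 in ['b', 'c', 'a', 'd'] -> ['b', 'c', 'a', 'd']
'a': index 2 in ['b', 'c', 'a', 'd'] -> ['a', 'b', 'c', 'd']
'c': index 2 in ['a', 'b', 'c', 'd'] -> ['c', 'a', 'b', 'd']


Output: [1, 1, 2, 2, 3, 0, 3, 3, 3, 0, 2, 2]


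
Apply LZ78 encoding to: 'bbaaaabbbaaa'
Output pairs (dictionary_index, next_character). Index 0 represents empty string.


LZ78 encoding steps:
Dictionary: {0: ''}
Step 1: w='' (idx 0), next='b' -> output (0, 'b'), add 'b' as idx 1
Step 2: w='b' (idx 1), next='a' -> output (1, 'a'), add 'ba' as idx 2
Step 3: w='' (idx 0), next='a' -> output (0, 'a'), add 'a' as idx 3
Step 4: w='a' (idx 3), next='a' -> output (3, 'a'), add 'aa' as idx 4
Step 5: w='b' (idx 1), next='b' -> output (1, 'b'), add 'bb' as idx 5
Step 6: w='ba' (idx 2), next='a' -> output (2, 'a'), add 'baa' as idx 6
Step 7: w='a' (idx 3), end of input -> output (3, '')


Encoded: [(0, 'b'), (1, 'a'), (0, 'a'), (3, 'a'), (1, 'b'), (2, 'a'), (3, '')]


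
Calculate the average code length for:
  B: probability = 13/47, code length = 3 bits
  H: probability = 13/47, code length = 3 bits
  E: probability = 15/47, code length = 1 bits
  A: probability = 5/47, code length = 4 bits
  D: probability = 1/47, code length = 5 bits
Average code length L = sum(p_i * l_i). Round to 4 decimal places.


Weighted contributions p_i * l_i:
  B: (13/47) * 3 = 39/47
  H: (13/47) * 3 = 39/47
  E: (15/47) * 1 = 15/47
  A: (5/47) * 4 = 20/47
  D: (1/47) * 5 = 5/47
Sum = (39 + 39 + 15 + 20 + 5)/47 = 118/47

L = 118/47 = 2.5106 bits/symbol


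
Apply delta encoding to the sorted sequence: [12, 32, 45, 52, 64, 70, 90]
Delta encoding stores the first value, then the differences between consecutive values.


First value: 12
Deltas:
  32 - 12 = 20
  45 - 32 = 13
  52 - 45 = 7
  64 - 52 = 12
  70 - 64 = 6
  90 - 70 = 20


Delta encoded: [12, 20, 13, 7, 12, 6, 20]


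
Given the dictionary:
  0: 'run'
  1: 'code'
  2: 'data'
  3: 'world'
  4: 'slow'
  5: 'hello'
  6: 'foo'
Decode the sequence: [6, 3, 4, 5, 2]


Look up each index in the dictionary:
  6 -> 'foo'
  3 -> 'world'
  4 -> 'slow'
  5 -> 'hello'
  2 -> 'data'

Decoded: "foo world slow hello data"


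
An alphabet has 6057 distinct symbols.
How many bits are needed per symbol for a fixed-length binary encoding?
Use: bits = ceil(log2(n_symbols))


log2(6057) = 12.5644
Bracket: 2^12 = 4096 < 6057 <= 2^13 = 8192
So ceil(log2(6057)) = 13

bits = ceil(log2(6057)) = ceil(12.5644) = 13 bits


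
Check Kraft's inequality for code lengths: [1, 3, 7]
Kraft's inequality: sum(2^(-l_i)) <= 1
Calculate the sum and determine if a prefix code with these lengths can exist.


Sum = 2^(-1) + 2^(-3) + 2^(-7)
    = 0.5 + 0.125 + 0.0078125
    = 81/128 = 0.6328125
Since 0.6328125 <= 1, Kraft's inequality IS satisfied.
A prefix code with these lengths CAN exist.

Kraft sum = 0.6328125. Satisfied.


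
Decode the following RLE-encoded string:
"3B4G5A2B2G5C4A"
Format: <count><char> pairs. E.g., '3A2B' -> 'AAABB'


Expanding each <count><char> pair:
  3B -> 'BBB'
  4G -> 'GGGG'
  5A -> 'AAAAA'
  2B -> 'BB'
  2G -> 'GG'
  5C -> 'CCCCC'
  4A -> 'AAAA'

Decoded = BBBGGGGAAAAABBGGCCCCCAAAA


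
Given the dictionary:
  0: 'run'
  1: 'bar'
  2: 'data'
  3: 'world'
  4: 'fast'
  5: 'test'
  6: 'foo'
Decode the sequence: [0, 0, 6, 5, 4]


Look up each index in the dictionary:
  0 -> 'run'
  0 -> 'run'
  6 -> 'foo'
  5 -> 'test'
  4 -> 'fast'

Decoded: "run run foo test fast"


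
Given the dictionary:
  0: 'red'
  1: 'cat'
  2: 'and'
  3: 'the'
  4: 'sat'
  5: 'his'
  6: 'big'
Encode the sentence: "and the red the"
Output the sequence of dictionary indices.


Look up each word in the dictionary:
  'and' -> 2
  'the' -> 3
  'red' -> 0
  'the' -> 3

Encoded: [2, 3, 0, 3]


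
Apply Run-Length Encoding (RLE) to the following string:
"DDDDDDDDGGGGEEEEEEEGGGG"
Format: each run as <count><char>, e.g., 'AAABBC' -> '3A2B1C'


Scanning runs left to right:
  i=0: run of 'D' x 8 -> '8D'
  i=8: run of 'G' x 4 -> '4G'
  i=12: run of 'E' x 7 -> '7E'
  i=19: run of 'G' x 4 -> '4G'

RLE = 8D4G7E4G


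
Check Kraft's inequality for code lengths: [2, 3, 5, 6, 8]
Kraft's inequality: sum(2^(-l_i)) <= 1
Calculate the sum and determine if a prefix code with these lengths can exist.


Sum = 2^(-2) + 2^(-3) + 2^(-5) + 2^(-6) + 2^(-8)
    = 0.25 + 0.125 + 0.03125 + 0.015625 + 0.00390625
    = 109/256 = 0.42578125
Since 0.42578125 <= 1, Kraft's inequality IS satisfied.
A prefix code with these lengths CAN exist.

Kraft sum = 0.42578125. Satisfied.


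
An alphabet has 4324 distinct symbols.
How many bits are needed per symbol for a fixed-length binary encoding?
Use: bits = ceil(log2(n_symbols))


log2(4324) = 12.0782
Bracket: 2^12 = 4096 < 4324 <= 2^13 = 8192
So ceil(log2(4324)) = 13

bits = ceil(log2(4324)) = ceil(12.0782) = 13 bits


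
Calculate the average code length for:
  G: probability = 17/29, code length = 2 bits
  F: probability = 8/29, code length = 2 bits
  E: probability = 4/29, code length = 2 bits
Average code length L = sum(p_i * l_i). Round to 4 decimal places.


Weighted contributions p_i * l_i:
  G: (17/29) * 2 = 34/29
  F: (8/29) * 2 = 16/29
  E: (4/29) * 2 = 8/29
Sum = (34 + 16 + 8)/29 = 58/29

L = 58/29 = 2.0000 bits/symbol


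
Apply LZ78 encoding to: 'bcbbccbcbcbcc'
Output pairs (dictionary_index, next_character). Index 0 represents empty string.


LZ78 encoding steps:
Dictionary: {0: ''}
Step 1: w='' (idx 0), next='b' -> output (0, 'b'), add 'b' as idx 1
Step 2: w='' (idx 0), next='c' -> output (0, 'c'), add 'c' as idx 2
Step 3: w='b' (idx 1), next='b' -> output (1, 'b'), add 'bb' as idx 3
Step 4: w='c' (idx 2), next='c' -> output (2, 'c'), add 'cc' as idx 4
Step 5: w='b' (idx 1), next='c' -> output (1, 'c'), add 'bc' as idx 5
Step 6: w='bc' (idx 5), next='b' -> output (5, 'b'), add 'bcb' as idx 6
Step 7: w='cc' (idx 4), end of input -> output (4, '')


Encoded: [(0, 'b'), (0, 'c'), (1, 'b'), (2, 'c'), (1, 'c'), (5, 'b'), (4, '')]


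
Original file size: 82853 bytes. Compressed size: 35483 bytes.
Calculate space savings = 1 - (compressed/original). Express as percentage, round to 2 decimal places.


ratio = compressed/original = 35483/82853 = 0.428265
savings = 1 - ratio = 1 - 0.428265 = 0.571735
as a percentage: 0.571735 * 100 = 57.17%

Space savings = 1 - 35483/82853 = 57.17%


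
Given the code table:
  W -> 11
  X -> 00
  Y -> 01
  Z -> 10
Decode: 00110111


Decoding:
00 -> X
11 -> W
01 -> Y
11 -> W


Result: XWYW


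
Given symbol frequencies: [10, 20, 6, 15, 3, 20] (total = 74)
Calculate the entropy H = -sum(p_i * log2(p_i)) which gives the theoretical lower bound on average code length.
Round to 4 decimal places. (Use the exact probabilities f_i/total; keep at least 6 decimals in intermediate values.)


Per-symbol terms -p_i * log2(p_i) with p_i = f_i/74:
  p = 10/74 = 0.135135: log2(p) = -2.887525, -p*log2(p) = 0.390206
  p = 20/74 = 0.270270: log2(p) = -1.887525, -p*log2(p) = 0.510142
  p = 6/74 = 0.081081: log2(p) = -3.624491, -p*log2(p) = 0.293878
  p = 15/74 = 0.202703: log2(p) = -2.302563, -p*log2(p) = 0.466736
  p = 3/74 = 0.040541: log2(p) = -4.624491, -p*log2(p) = 0.187479
  p = 20/74 = 0.270270: log2(p) = -1.887525, -p*log2(p) = 0.510142
H = 0.390206 + 0.510142 + 0.293878 + 0.466736 + 0.187479 + 0.510142 = 2.358583

H = 2.3586 bits/symbol


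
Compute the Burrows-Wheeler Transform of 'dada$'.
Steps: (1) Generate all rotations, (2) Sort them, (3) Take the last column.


Rotations (sorted):
  0: $dada -> last char: a
  1: a$dad -> last char: d
  2: ada$d -> last char: d
  3: da$da -> last char: a
  4: dada$ -> last char: $


BWT = adda$


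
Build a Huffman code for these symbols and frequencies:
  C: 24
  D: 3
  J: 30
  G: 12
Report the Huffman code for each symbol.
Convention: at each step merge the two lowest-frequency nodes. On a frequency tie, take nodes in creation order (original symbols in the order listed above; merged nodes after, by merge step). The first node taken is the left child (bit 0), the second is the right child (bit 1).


Huffman tree construction:
Step 1: Merge D(3) + G(12) = 15
Step 2: Merge (D+G)(15) + C(24) = 39
Step 3: Merge J(30) + ((D+G)+C)(39) = 69
Read each symbol's code off the tree from the root (left child = 0, right child = 1).

Codes:
  C: 11 (length 2)
  D: 100 (length 3)
  J: 0 (length 1)
  G: 101 (length 3)
Average code length: 123/69 = 1.7826 bits/symbol


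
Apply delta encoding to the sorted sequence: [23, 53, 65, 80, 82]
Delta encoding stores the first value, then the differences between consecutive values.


First value: 23
Deltas:
  53 - 23 = 30
  65 - 53 = 12
  80 - 65 = 15
  82 - 80 = 2


Delta encoded: [23, 30, 12, 15, 2]


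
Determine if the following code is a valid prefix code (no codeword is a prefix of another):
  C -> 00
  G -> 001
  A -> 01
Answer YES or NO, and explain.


Checking each pair (does one codeword prefix another?):
  C='00' vs G='001': prefix -- VIOLATION

NO -- this is NOT a valid prefix code. C (00) is a prefix of G (001).


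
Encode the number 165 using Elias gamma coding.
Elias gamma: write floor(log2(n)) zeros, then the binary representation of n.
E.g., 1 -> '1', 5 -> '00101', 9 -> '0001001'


num_bits = floor(log2(165)) + 1 = 8
leading_zeros = num_bits - 1 = 7
binary(165) = 10100101

Elias gamma(165) = '0000000' + '10100101' = 000000010100101 (15 bits)


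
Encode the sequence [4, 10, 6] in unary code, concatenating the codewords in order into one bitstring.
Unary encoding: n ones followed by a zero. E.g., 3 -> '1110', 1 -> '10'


Encode each number as n ones followed by a terminating 0:
  4 -> 11110 (5 bits)
  10 -> 11111111110 (11 bits)
  6 -> 1111110 (7 bits)
Total length = 5 + 11 + 7 = 23 bits.

Unary([4, 10, 6]) = 11110111111111101111110 (23 bits)


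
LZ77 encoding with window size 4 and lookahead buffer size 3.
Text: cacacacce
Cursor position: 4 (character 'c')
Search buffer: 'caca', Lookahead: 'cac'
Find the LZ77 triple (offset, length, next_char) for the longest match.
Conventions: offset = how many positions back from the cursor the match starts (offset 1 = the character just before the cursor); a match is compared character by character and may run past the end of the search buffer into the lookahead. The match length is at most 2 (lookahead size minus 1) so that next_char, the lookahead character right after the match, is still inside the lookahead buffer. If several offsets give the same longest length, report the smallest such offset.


Try each offset into the search buffer:
  offset=1 (pos 3, char 'a'): match length 0
  offset=2 (pos 2, char 'c'): match length 2
  offset=3 (pos 1, char 'a'): match length 0
  offset=4 (pos 0, char 'c'): match length 2
Longest match has length 2, found at offsets 2, 4; take the smallest, offset 2.
next_char = character at position 4 + 2 = 6 -> 'c'

Best match: offset=2, length=2 (matching 'ca' starting at position 2)
LZ77 triple: (2, 2, 'c')


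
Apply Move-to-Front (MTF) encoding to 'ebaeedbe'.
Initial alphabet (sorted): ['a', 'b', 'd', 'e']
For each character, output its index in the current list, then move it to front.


MTF encoding:
'e': index 3 in ['a', 'b', 'd', 'e'] -> ['e', 'a', 'b', 'd']
'b': index 2 in ['e', 'a', 'b', 'd'] -> ['b', 'e', 'a', 'd']
'a': index 2 in ['b', 'e', 'a', 'd'] -> ['a', 'b', 'e', 'd']
'e': index 2 in ['a', 'b', 'e', 'd'] -> ['e', 'a', 'b', 'd']
'e': index 0 in ['e', 'a', 'b', 'd'] -> ['e', 'a', 'b', 'd']
'd': index 3 in ['e', 'a', 'b', 'd'] -> ['d', 'e', 'a', 'b']
'b': index 3 in ['d', 'e', 'a', 'b'] -> ['b', 'd', 'e', 'a']
'e': index 2 in ['b', 'd', 'e', 'a'] -> ['e', 'b', 'd', 'a']


Output: [3, 2, 2, 2, 0, 3, 3, 2]


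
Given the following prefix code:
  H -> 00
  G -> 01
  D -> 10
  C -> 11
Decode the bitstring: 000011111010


Decoding step by step:
Bits 00 -> H
Bits 00 -> H
Bits 11 -> C
Bits 11 -> C
Bits 10 -> D
Bits 10 -> D


Decoded message: HHCCDD


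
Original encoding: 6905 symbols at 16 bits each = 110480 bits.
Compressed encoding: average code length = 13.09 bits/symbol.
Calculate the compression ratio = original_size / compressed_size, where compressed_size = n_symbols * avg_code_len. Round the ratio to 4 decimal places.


original_size = n_symbols * orig_bits = 6905 * 16 = 110480 bits
compressed_size = n_symbols * avg_code_len = 6905 * 13.09 = 90386.45 bits
ratio = original_size / compressed_size = 110480 / 90386.45 = 1.2223

Compression ratio = 1.2223


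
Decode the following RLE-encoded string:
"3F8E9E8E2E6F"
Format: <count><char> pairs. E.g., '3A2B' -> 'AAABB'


Expanding each <count><char> pair:
  3F -> 'FFF'
  8E -> 'EEEEEEEE'
  9E -> 'EEEEEEEEE'
  8E -> 'EEEEEEEE'
  2E -> 'EE'
  6F -> 'FFFFFF'

Decoded = FFFEEEEEEEEEEEEEEEEEEEEEEEEEEEFFFFFF


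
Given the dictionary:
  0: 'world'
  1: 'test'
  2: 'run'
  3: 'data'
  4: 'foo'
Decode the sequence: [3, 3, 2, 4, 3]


Look up each index in the dictionary:
  3 -> 'data'
  3 -> 'data'
  2 -> 'run'
  4 -> 'foo'
  3 -> 'data'

Decoded: "data data run foo data"


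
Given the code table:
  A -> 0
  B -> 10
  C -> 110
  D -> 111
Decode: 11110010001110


Decoding:
111 -> D
10 -> B
0 -> A
10 -> B
0 -> A
0 -> A
111 -> D
0 -> A


Result: DBABAADA


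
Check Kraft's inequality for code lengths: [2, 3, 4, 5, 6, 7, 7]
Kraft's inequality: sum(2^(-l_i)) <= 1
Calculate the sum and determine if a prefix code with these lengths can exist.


Sum = 2^(-2) + 2^(-3) + 2^(-4) + 2^(-5) + 2^(-6) + 2^(-7) + 2^(-7)
    = 0.25 + 0.125 + 0.0625 + 0.03125 + 0.015625 + 0.0078125 + 0.0078125
    = 64/128 = 0.5
Since 0.5 <= 1, Kraft's inequality IS satisfied.
A prefix code with these lengths CAN exist.

Kraft sum = 0.5. Satisfied.


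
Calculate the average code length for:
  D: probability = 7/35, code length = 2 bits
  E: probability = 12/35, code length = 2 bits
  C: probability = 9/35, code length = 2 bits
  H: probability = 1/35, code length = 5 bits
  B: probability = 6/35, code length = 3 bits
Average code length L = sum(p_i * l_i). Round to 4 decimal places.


Weighted contributions p_i * l_i:
  D: (7/35) * 2 = 14/35
  E: (12/35) * 2 = 24/35
  C: (9/35) * 2 = 18/35
  H: (1/35) * 5 = 5/35
  B: (6/35) * 3 = 18/35
Sum = (14 + 24 + 18 + 5 + 18)/35 = 79/35

L = 79/35 = 2.2571 bits/symbol


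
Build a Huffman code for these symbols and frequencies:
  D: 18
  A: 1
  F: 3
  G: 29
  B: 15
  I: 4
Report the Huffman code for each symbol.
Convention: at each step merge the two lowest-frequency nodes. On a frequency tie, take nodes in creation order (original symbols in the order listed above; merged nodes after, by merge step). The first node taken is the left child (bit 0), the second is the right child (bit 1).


Huffman tree construction:
Step 1: Merge A(1) + F(3) = 4
Step 2: Merge I(4) + (A+F)(4) = 8
Step 3: Merge (I+(A+F))(8) + B(15) = 23
Step 4: Merge D(18) + ((I+(A+F))+B)(23) = 41
Step 5: Merge G(29) + (D+((I+(A+F))+B))(41) = 70
Read each symbol's code off the tree from the root (left child = 0, right child = 1).

Codes:
  D: 10 (length 2)
  A: 11010 (length 5)
  F: 11011 (length 5)
  G: 0 (length 1)
  B: 111 (length 3)
  I: 1100 (length 4)
Average code length: 146/70 = 2.0857 bits/symbol


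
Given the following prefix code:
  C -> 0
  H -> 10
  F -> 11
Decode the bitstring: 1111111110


Decoding step by step:
Bits 11 -> F
Bits 11 -> F
Bits 11 -> F
Bits 11 -> F
Bits 10 -> H


Decoded message: FFFFH


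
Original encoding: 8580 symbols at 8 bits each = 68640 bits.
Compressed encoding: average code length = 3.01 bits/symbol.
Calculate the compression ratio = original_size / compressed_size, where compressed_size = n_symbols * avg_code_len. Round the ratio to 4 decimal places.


original_size = n_symbols * orig_bits = 8580 * 8 = 68640 bits
compressed_size = n_symbols * avg_code_len = 8580 * 3.01 = 25825.8 bits
ratio = original_size / compressed_size = 68640 / 25825.8 = 2.6578

Compression ratio = 2.6578


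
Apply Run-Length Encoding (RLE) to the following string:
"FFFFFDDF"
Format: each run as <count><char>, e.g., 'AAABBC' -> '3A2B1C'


Scanning runs left to right:
  i=0: run of 'F' x 5 -> '5F'
  i=5: run of 'D' x 2 -> '2D'
  i=7: run of 'F' x 1 -> '1F'

RLE = 5F2D1F


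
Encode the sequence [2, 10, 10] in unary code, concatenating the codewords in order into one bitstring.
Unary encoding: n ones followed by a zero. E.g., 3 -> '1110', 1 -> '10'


Encode each number as n ones followed by a terminating 0:
  2 -> 110 (3 bits)
  10 -> 11111111110 (11 bits)
  10 -> 11111111110 (11 bits)
Total length = 3 + 11 + 11 = 25 bits.

Unary([2, 10, 10]) = 1101111111111011111111110 (25 bits)


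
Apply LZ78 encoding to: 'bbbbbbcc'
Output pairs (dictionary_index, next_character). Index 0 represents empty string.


LZ78 encoding steps:
Dictionary: {0: ''}
Step 1: w='' (idx 0), next='b' -> output (0, 'b'), add 'b' as idx 1
Step 2: w='b' (idx 1), next='b' -> output (1, 'b'), add 'bb' as idx 2
Step 3: w='bb' (idx 2), next='b' -> output (2, 'b'), add 'bbb' as idx 3
Step 4: w='' (idx 0), next='c' -> output (0, 'c'), add 'c' as idx 4
Step 5: w='c' (idx 4), end of input -> output (4, '')


Encoded: [(0, 'b'), (1, 'b'), (2, 'b'), (0, 'c'), (4, '')]


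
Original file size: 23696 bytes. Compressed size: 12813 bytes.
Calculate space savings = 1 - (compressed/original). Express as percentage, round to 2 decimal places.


ratio = compressed/original = 12813/23696 = 0.540724
savings = 1 - ratio = 1 - 0.540724 = 0.459276
as a percentage: 0.459276 * 100 = 45.93%

Space savings = 1 - 12813/23696 = 45.93%


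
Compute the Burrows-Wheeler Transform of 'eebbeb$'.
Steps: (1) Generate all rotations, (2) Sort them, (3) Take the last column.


Rotations (sorted):
  0: $eebbeb -> last char: b
  1: b$eebbe -> last char: e
  2: bbeb$ee -> last char: e
  3: beb$eeb -> last char: b
  4: eb$eebb -> last char: b
  5: ebbeb$e -> last char: e
  6: eebbeb$ -> last char: $


BWT = beebbe$


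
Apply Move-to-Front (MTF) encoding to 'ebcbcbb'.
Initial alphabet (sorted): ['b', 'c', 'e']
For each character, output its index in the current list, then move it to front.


MTF encoding:
'e': index 2 in ['b', 'c', 'e'] -> ['e', 'b', 'c']
'b': index 1 in ['e', 'b', 'c'] -> ['b', 'e', 'c']
'c': index 2 in ['b', 'e', 'c'] -> ['c', 'b', 'e']
'b': index 1 in ['c', 'b', 'e'] -> ['b', 'c', 'e']
'c': index 1 in ['b', 'c', 'e'] -> ['c', 'b', 'e']
'b': index 1 in ['c', 'b', 'e'] -> ['b', 'c', 'e']
'b': index 0 in ['b', 'c', 'e'] -> ['b', 'c', 'e']


Output: [2, 1, 2, 1, 1, 1, 0]


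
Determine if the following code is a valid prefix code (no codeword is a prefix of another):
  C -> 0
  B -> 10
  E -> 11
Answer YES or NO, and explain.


Checking each pair (does one codeword prefix another?):
  C='0' vs B='10': no prefix
  C='0' vs E='11': no prefix
  B='10' vs C='0': no prefix
  B='10' vs E='11': no prefix
  E='11' vs C='0': no prefix
  E='11' vs B='10': no prefix
No violation found over all pairs.

YES -- this is a valid prefix code. No codeword is a prefix of any other codeword.


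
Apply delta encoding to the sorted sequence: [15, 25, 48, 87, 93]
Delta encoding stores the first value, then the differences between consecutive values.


First value: 15
Deltas:
  25 - 15 = 10
  48 - 25 = 23
  87 - 48 = 39
  93 - 87 = 6


Delta encoded: [15, 10, 23, 39, 6]


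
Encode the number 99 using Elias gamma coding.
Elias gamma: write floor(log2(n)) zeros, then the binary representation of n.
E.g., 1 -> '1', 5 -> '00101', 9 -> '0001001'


num_bits = floor(log2(99)) + 1 = 7
leading_zeros = num_bits - 1 = 6
binary(99) = 1100011

Elias gamma(99) = '000000' + '1100011' = 0000001100011 (13 bits)


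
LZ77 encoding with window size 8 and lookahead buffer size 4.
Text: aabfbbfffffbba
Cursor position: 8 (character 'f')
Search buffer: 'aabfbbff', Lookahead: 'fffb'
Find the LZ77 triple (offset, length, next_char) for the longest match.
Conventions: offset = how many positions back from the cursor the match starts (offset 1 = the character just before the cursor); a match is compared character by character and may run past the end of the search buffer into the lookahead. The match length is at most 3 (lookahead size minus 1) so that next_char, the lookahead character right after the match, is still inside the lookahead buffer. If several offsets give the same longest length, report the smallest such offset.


Try each offset into the search buffer:
  offset=1 (pos 7, char 'f'): match length 3
  offset=2 (pos 6, char 'f'): match length 3
  offset=3 (pos 5, char 'b'): match length 0
  offset=4 (pos 4, char 'b'): match length 0
  offset=5 (pos 3, char 'f'): match length 1
  offset=6 (pos 2, char 'b'): match length 0
  offset=7 (pos 1, char 'a'): match length 0
  offset=8 (pos 0, char 'a'): match length 0
Longest match has length 3, found at offsets 1, 2; take the smallest, offset 1.
next_char = character at position 8 + 3 = 11 -> 'b'

Best match: offset=1, length=3 (matching 'fff' starting at position 7)
LZ77 triple: (1, 3, 'b')


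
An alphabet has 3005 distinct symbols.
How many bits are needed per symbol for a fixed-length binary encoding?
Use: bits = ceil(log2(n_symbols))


log2(3005) = 11.5531
Bracket: 2^11 = 2048 < 3005 <= 2^12 = 4096
So ceil(log2(3005)) = 12

bits = ceil(log2(3005)) = ceil(11.5531) = 12 bits


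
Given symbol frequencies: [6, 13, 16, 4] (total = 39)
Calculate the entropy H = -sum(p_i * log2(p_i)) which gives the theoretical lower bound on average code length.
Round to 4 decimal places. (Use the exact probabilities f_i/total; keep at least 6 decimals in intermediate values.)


Per-symbol terms -p_i * log2(p_i) with p_i = f_i/39:
  p = 6/39 = 0.153846: log2(p) = -2.700440, -p*log2(p) = 0.415452
  p = 13/39 = 0.333333: log2(p) = -1.584963, -p*log2(p) = 0.528321
  p = 16/39 = 0.410256: log2(p) = -1.285402, -p*log2(p) = 0.527345
  p = 4/39 = 0.102564: log2(p) = -3.285402, -p*log2(p) = 0.336964
H = 0.415452 + 0.528321 + 0.527345 + 0.336964 = 1.808082

H = 1.8081 bits/symbol


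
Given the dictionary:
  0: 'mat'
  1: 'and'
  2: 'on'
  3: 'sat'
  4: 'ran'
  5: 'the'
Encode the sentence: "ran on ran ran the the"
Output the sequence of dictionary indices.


Look up each word in the dictionary:
  'ran' -> 4
  'on' -> 2
  'ran' -> 4
  'ran' -> 4
  'the' -> 5
  'the' -> 5

Encoded: [4, 2, 4, 4, 5, 5]


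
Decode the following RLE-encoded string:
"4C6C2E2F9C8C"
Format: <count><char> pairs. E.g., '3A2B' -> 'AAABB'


Expanding each <count><char> pair:
  4C -> 'CCCC'
  6C -> 'CCCCCC'
  2E -> 'EE'
  2F -> 'FF'
  9C -> 'CCCCCCCCC'
  8C -> 'CCCCCCCC'

Decoded = CCCCCCCCCCEEFFCCCCCCCCCCCCCCCCC


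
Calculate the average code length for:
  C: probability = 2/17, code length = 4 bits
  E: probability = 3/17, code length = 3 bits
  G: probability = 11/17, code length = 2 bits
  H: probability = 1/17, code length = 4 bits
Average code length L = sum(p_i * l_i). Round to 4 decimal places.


Weighted contributions p_i * l_i:
  C: (2/17) * 4 = 8/17
  E: (3/17) * 3 = 9/17
  G: (11/17) * 2 = 22/17
  H: (1/17) * 4 = 4/17
Sum = (8 + 9 + 22 + 4)/17 = 43/17

L = 43/17 = 2.5294 bits/symbol
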